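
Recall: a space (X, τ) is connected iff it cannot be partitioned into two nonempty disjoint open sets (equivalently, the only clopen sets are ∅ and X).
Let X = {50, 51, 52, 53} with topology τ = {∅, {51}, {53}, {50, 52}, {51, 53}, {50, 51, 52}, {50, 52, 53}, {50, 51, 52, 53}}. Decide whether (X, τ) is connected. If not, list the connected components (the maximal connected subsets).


(X, τ) is disconnected; components = [{51}, {53}, {50, 52}].

Find clopen sets (U ∈ τ with X ∖ U ∈ τ):
  U = ∅, X ∖ U = {50, 51, 52, 53} — both open, so U is clopen.
  U = {51}, X ∖ U = {50, 52, 53} — both open, so U is clopen.
  U = {53}, X ∖ U = {50, 51, 52} — both open, so U is clopen.
  U = {50, 52}, X ∖ U = {51, 53} — both open, so U is clopen.
  U = {51, 53}, X ∖ U = {50, 52} — both open, so U is clopen.
  U = {50, 51, 52}, X ∖ U = {53} — both open, so U is clopen.
  U = {50, 52, 53}, X ∖ U = {51} — both open, so U is clopen.
  U = {50, 51, 52, 53}, X ∖ U = ∅ — both open, so U is clopen.
Nontrivial clopen(s) exist: e.g. {50, 51, 52}. So (X, τ) is disconnected.
Compute connected components by grouping points that agree on all clopens:
  component: {51}
  component: {53}
  component: {50, 52}


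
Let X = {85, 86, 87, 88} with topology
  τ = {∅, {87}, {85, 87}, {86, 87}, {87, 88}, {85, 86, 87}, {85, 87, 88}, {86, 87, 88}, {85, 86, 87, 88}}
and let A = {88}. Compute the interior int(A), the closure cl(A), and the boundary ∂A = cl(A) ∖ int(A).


int(A) = ∅, cl(A) = {88}, ∂A = {88}.

Closed sets in (X, τ) are complements of opens:
  closed(X, τ) = {∅, {85}, {86}, {88}, {85, 86}, {85, 88}, {86, 88}, {85, 86, 88}, {85, 86, 87, 88}}.
int(A) = ⋃ {U ∈ τ : U ⊆ A}. Opens contained in A: ∅.
Taking the union of these: int(A) = ∅.
cl(A) = ⋂ {C closed : A ⊆ C}. Closed sets containing A: {88}, {85, 88}, {86, 88}, {85, 86, 88}, {85, 86, 87, 88}.
Intersecting these: cl(A) = {88}.
∂A = cl(A) ∖ int(A) = {88} ∖ ∅ = {88}.


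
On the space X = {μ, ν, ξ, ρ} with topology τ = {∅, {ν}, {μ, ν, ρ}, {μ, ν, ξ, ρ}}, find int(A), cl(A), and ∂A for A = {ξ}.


int(A) = ∅, cl(A) = {ξ}, ∂A = {ξ}.

Closed sets in (X, τ) are complements of opens:
  closed(X, τ) = {∅, {ξ}, {μ, ξ, ρ}, {μ, ν, ξ, ρ}}.
int(A) = ⋃ {U ∈ τ : U ⊆ A}. Opens contained in A: ∅.
Taking the union of these: int(A) = ∅.
cl(A) = ⋂ {C closed : A ⊆ C}. Closed sets containing A: {ξ}, {μ, ξ, ρ}, {μ, ν, ξ, ρ}.
Intersecting these: cl(A) = {ξ}.
∂A = cl(A) ∖ int(A) = {ξ} ∖ ∅ = {ξ}.


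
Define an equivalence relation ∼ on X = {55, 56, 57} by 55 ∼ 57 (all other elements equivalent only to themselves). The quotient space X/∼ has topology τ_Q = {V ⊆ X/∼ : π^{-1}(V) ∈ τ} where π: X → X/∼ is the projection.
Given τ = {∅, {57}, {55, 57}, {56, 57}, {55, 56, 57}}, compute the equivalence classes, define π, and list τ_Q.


X/∼ = {[55=57], [56]}; |τ_Q| = 3.

Equivalence classes: [55=57], [56].
Quotient map π: X → X/∼ sends 55 ↦ [55=57], 56 ↦ [56], 57 ↦ [55=57].
For each subset V ⊆ X/∼, compute π^{-1}(V) ⊆ X and check whether π^{-1}(V) ∈ τ. V is open in τ_Q iff π^{-1}(V) ∈ τ.
  V = {}: π^{-1}(V) = ∅ ∈ τ ✓.
  V = {[55=57]}: π^{-1}(V) = {55, 57} ∈ τ ✓.
  V = {[56]}: π^{-1}(V) = {56} ∉ τ ✗.
  V = {[55=57], [56]}: π^{-1}(V) = {55, 56, 57} ∈ τ ✓.
Open sets in the quotient: τ_Q = {{}, {[55=57]}, {[55=57], [56]}} (3 elements).


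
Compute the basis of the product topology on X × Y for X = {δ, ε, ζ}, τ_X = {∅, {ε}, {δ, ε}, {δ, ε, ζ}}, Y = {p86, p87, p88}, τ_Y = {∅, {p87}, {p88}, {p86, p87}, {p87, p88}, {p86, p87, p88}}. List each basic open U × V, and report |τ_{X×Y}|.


Basis B = {∅ × ∅, {ε} × {p87}, {ε} × {p88}, {δ, ε} × {p87}, {δ, ε} × {p88}, {ε} × {p86, p87}, {ε} × {p87, p88}, {δ, ε, ζ} × {p87}, {δ, ε, ζ} × {p88}, {ε} × {p86, p87, p88}, {δ, ε} × {p86, p87}, {δ, ε} × {p87, p88}, {δ, ε} × {p86, p87, p88}, {δ, ε, ζ} × {p86, p87}, {δ, ε, ζ} × {p87, p88}, {δ, ε, ζ} × {p86, p87, p88}}; |τ_{X×Y}| = 40.

Enumerate products U × V with U ∈ τ_X, V ∈ τ_Y (deduplicated):
  ∅ × ∅ = {} (∅)
  {ε} × {p87} = {(ε,p87)}
  {ε} × {p88} = {(ε,p88)}
  {δ, ε} × {p87} = {(δ,p87), (ε,p87)}
  {δ, ε} × {p88} = {(δ,p88), (ε,p88)}
  {ε} × {p86, p87} = {(ε,p86), (ε,p87)}
  {ε} × {p87, p88} = {(ε,p87), (ε,p88)}
  {δ, ε, ζ} × {p87} = {(δ,p87), (ε,p87), (ζ,p87)}
  {δ, ε, ζ} × {p88} = {(δ,p88), (ε,p88), (ζ,p88)}
  {ε} × {p86, p87, p88} = {(ε,p86), (ε,p87), (ε,p88)}
  {δ, ε} × {p86, p87} = {(δ,p86), (δ,p87), (ε,p86), (ε,p87)}
  {δ, ε} × {p87, p88} = {(δ,p87), (δ,p88), (ε,p87), (ε,p88)}
  {δ, ε} × {p86, p87, p88} = {(δ,p86), (δ,p87), (δ,p88), (ε,p86), (ε,p87), (ε,p88)}
  {δ, ε, ζ} × {p86, p87} = {(δ,p86), (δ,p87), (ε,p86), (ε,p87), (ζ,p86), (ζ,p87)}
  {δ, ε, ζ} × {p87, p88} = {(δ,p87), (δ,p88), (ε,p87), (ε,p88), (ζ,p87), (ζ,p88)}
  {δ, ε, ζ} × {p86, p87, p88} = {(δ,p86), (δ,p87), (δ,p88), (ε,p86), (ε,p87), (ε,p88), (ζ,p86), (ζ,p87), (ζ,p88)}
These 16 distinct sets form the basis B.
Close under arbitrary unions to get τ_{X×Y}; counting gives |τ_{X×Y}| = 40.


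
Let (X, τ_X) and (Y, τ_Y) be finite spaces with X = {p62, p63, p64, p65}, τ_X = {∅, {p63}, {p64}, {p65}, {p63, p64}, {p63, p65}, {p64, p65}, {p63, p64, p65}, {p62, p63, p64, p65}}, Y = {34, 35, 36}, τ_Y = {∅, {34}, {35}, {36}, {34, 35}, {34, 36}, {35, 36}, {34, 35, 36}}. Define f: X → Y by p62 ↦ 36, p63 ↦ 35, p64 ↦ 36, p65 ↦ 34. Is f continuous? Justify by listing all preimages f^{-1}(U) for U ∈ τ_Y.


f is NOT continuous.

Compute f^{-1}(U) for each U ∈ τ_Y:
  U = ∅: f^{-1}(U) = ∅ ∈ τ_X ✓.
  U = {34}: f^{-1}(U) = {p65} ∈ τ_X ✓.
  U = {35}: f^{-1}(U) = {p63} ∈ τ_X ✓.
  U = {36}: f^{-1}(U) = {p62, p64} ∉ τ_X ✗.
  U = {34, 35}: f^{-1}(U) = {p63, p65} ∈ τ_X ✓.
  U = {34, 36}: f^{-1}(U) = {p62, p64, p65} ∉ τ_X ✗.
  U = {35, 36}: f^{-1}(U) = {p62, p63, p64} ∉ τ_X ✗.
  U = {34, 35, 36}: f^{-1}(U) = {p62, p63, p64, p65} ∈ τ_X ✓.
Found U = {36} with f^{-1}(U) = {p62, p64} not in τ_X. Therefore f is NOT continuous.


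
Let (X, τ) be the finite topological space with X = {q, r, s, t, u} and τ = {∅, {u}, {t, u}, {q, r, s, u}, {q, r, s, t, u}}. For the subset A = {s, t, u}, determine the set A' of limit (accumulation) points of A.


A' = {q, r, s, t}

For each x ∈ X, list the open sets U ∈ τ with x ∈ U, then check whether U ∩ (A ∖ {x}) ≠ ∅ for every such U.
  x = q: opens ∋ x are {q, r, s, u}, {q, r, s, t, u}; each meets A ∖ {q}, so x IS a limit point.
  x = r: opens ∋ x are {q, r, s, u}, {q, r, s, t, u}; each meets A ∖ {r}, so x IS a limit point.
  x = s: opens ∋ x are {q, r, s, u}, {q, r, s, t, u}; each meets A ∖ {s}, so x IS a limit point.
  x = t: opens ∋ x are {t, u}, {q, r, s, t, u}; each meets A ∖ {t}, so x IS a limit point.
  x = u: open {u} ∋ x has {u} ∩ (A ∖ {u}) = ∅, so x is NOT a limit point.
Collecting: A' = {q, r, s, t}.


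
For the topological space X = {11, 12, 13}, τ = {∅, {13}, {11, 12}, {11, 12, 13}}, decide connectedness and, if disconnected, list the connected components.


(X, τ) is disconnected; components = [{13}, {11, 12}].

Find clopen sets (U ∈ τ with X ∖ U ∈ τ):
  U = ∅, X ∖ U = {11, 12, 13} — both open, so U is clopen.
  U = {13}, X ∖ U = {11, 12} — both open, so U is clopen.
  U = {11, 12}, X ∖ U = {13} — both open, so U is clopen.
  U = {11, 12, 13}, X ∖ U = ∅ — both open, so U is clopen.
Nontrivial clopen(s) exist: e.g. {11, 12}. So (X, τ) is disconnected.
Compute connected components by grouping points that agree on all clopens:
  component: {13}
  component: {11, 12}


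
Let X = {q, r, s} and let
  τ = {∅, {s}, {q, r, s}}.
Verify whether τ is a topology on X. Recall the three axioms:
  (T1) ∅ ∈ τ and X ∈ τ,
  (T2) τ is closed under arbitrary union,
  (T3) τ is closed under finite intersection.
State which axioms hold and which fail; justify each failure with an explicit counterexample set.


τ IS a topology on X.

Axiom (T1): ∅ ∈ τ? Yes; X ∈ τ? Yes.
Axiom (T2/T3): check pairwise unions and intersections of members of τ.
All pairwise intersections and unions checked — each lies in τ. Therefore τ satisfies (T1), (T2), (T3): it IS a topology on X.


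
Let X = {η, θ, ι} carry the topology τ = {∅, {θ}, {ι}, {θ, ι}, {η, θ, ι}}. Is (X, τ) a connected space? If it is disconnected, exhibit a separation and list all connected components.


(X, τ) is connected.

Find clopen sets (U ∈ τ with X ∖ U ∈ τ):
  U = ∅, X ∖ U = {η, θ, ι} — both open, so U is clopen.
  U = {η, θ, ι}, X ∖ U = ∅ — both open, so U is clopen.
Only trivial clopens (∅ and X) exist, so (X, τ) is connected.
Compute connected components by grouping points that agree on all clopens:
  component: {η, θ, ι}


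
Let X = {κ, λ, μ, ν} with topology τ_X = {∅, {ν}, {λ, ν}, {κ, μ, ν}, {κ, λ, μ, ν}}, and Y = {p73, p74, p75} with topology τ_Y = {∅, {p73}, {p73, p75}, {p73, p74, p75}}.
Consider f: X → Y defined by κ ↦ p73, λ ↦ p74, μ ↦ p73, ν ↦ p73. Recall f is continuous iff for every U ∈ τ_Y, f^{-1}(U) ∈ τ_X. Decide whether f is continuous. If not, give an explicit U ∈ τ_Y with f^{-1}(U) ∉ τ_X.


f IS continuous.

Compute f^{-1}(U) for each U ∈ τ_Y:
  U = ∅: f^{-1}(U) = ∅ ∈ τ_X ✓.
  U = {p73}: f^{-1}(U) = {κ, μ, ν} ∈ τ_X ✓.
  U = {p73, p75}: f^{-1}(U) = {κ, μ, ν} ∈ τ_X ✓.
  U = {p73, p74, p75}: f^{-1}(U) = {κ, λ, μ, ν} ∈ τ_X ✓.
Every preimage lies in τ_X, so f IS continuous.


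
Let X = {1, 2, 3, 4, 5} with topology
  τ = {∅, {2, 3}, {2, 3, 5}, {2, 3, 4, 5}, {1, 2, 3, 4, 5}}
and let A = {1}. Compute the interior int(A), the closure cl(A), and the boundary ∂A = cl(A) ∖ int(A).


int(A) = ∅, cl(A) = {1}, ∂A = {1}.

Closed sets in (X, τ) are complements of opens:
  closed(X, τ) = {∅, {1}, {1, 4}, {1, 4, 5}, {1, 2, 3, 4, 5}}.
int(A) = ⋃ {U ∈ τ : U ⊆ A}. Opens contained in A: ∅.
Taking the union of these: int(A) = ∅.
cl(A) = ⋂ {C closed : A ⊆ C}. Closed sets containing A: {1}, {1, 4}, {1, 4, 5}, {1, 2, 3, 4, 5}.
Intersecting these: cl(A) = {1}.
∂A = cl(A) ∖ int(A) = {1} ∖ ∅ = {1}.


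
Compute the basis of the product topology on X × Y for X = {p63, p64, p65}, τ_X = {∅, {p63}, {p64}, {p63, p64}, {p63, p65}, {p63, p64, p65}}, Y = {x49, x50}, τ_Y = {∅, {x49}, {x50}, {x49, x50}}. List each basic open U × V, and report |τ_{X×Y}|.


Basis B = {∅ × ∅, {p63} × {x49}, {p63} × {x50}, {p64} × {x49}, {p64} × {x50}, {p63} × {x49, x50}, {p63, p64} × {x49}, {p63, p65} × {x49}, {p63, p64} × {x50}, {p63, p65} × {x50}, {p64} × {x49, x50}, {p63, p64, p65} × {x49}, {p63, p64, p65} × {x50}, {p63, p64} × {x49, x50}, {p63, p65} × {x49, x50}, {p63, p64, p65} × {x49, x50}}; |τ_{X×Y}| = 36.

Enumerate products U × V with U ∈ τ_X, V ∈ τ_Y (deduplicated):
  ∅ × ∅ = {} (∅)
  {p63} × {x49} = {(p63,x49)}
  {p63} × {x50} = {(p63,x50)}
  {p64} × {x49} = {(p64,x49)}
  {p64} × {x50} = {(p64,x50)}
  {p63} × {x49, x50} = {(p63,x49), (p63,x50)}
  {p63, p64} × {x49} = {(p63,x49), (p64,x49)}
  {p63, p65} × {x49} = {(p63,x49), (p65,x49)}
  {p63, p64} × {x50} = {(p63,x50), (p64,x50)}
  {p63, p65} × {x50} = {(p63,x50), (p65,x50)}
  {p64} × {x49, x50} = {(p64,x49), (p64,x50)}
  {p63, p64, p65} × {x49} = {(p63,x49), (p64,x49), (p65,x49)}
  {p63, p64, p65} × {x50} = {(p63,x50), (p64,x50), (p65,x50)}
  {p63, p64} × {x49, x50} = {(p63,x49), (p63,x50), (p64,x49), (p64,x50)}
  {p63, p65} × {x49, x50} = {(p63,x49), (p63,x50), (p65,x49), (p65,x50)}
  {p63, p64, p65} × {x49, x50} = {(p63,x49), (p63,x50), (p64,x49), (p64,x50), (p65,x49), (p65,x50)}
These 16 distinct sets form the basis B.
Close under arbitrary unions to get τ_{X×Y}; counting gives |τ_{X×Y}| = 36.


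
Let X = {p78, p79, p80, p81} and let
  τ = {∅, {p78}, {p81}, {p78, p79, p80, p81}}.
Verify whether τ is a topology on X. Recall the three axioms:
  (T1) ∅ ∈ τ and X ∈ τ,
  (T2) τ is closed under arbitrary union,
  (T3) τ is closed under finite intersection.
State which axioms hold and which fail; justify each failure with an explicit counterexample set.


τ is NOT a topology on X.

Axiom (T1): ∅ ∈ τ? Yes; X ∈ τ? Yes.
Axiom (T2/T3): check pairwise unions and intersections of members of τ.
Counterexample for (T2): {p78} ∪ {p81} = {p78, p81} ∉ τ. Therefore τ is NOT a topology.


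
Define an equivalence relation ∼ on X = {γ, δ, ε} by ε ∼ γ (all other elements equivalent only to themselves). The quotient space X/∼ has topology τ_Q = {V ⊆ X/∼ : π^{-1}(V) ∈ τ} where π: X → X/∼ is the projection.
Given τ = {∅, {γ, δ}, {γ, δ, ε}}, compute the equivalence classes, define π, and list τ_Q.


X/∼ = {[γ=ε], [δ]}; |τ_Q| = 2.

Equivalence classes: [γ=ε], [δ].
Quotient map π: X → X/∼ sends γ ↦ [γ=ε], δ ↦ [δ], ε ↦ [γ=ε].
For each subset V ⊆ X/∼, compute π^{-1}(V) ⊆ X and check whether π^{-1}(V) ∈ τ. V is open in τ_Q iff π^{-1}(V) ∈ τ.
  V = {}: π^{-1}(V) = ∅ ∈ τ ✓.
  V = {[γ=ε]}: π^{-1}(V) = {γ, ε} ∉ τ ✗.
  V = {[δ]}: π^{-1}(V) = {δ} ∉ τ ✗.
  V = {[γ=ε], [δ]}: π^{-1}(V) = {γ, δ, ε} ∈ τ ✓.
Open sets in the quotient: τ_Q = {{}, {[γ=ε], [δ]}} (2 elements).


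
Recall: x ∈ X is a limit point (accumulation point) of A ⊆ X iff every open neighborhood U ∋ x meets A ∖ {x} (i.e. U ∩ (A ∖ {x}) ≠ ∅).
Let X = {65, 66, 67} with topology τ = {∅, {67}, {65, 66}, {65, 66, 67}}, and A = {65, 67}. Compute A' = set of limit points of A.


A' = {66}

For each x ∈ X, list the open sets U ∈ τ with x ∈ U, then check whether U ∩ (A ∖ {x}) ≠ ∅ for every such U.
  x = 65: open {65, 66} ∋ x has {65, 66} ∩ (A ∖ {65}) = ∅, so x is NOT a limit point.
  x = 66: opens ∋ x are {65, 66}, {65, 66, 67}; each meets A ∖ {66}, so x IS a limit point.
  x = 67: open {67} ∋ x has {67} ∩ (A ∖ {67}) = ∅, so x is NOT a limit point.
Collecting: A' = {66}.


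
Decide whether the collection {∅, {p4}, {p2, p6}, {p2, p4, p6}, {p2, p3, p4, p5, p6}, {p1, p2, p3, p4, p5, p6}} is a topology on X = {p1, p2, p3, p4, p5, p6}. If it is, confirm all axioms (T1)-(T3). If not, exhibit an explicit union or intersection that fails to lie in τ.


τ IS a topology on X.

Axiom (T1): ∅ ∈ τ? Yes; X ∈ τ? Yes.
Axiom (T2/T3): check pairwise unions and intersections of members of τ.
All pairwise intersections and unions checked — each lies in τ. Therefore τ satisfies (T1), (T2), (T3): it IS a topology on X.


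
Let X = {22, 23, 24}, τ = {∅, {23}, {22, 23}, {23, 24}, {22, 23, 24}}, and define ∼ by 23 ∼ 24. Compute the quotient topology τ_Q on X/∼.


X/∼ = {[22], [23=24]}; |τ_Q| = 3.

Equivalence classes: [22], [23=24].
Quotient map π: X → X/∼ sends 22 ↦ [22], 23 ↦ [23=24], 24 ↦ [23=24].
For each subset V ⊆ X/∼, compute π^{-1}(V) ⊆ X and check whether π^{-1}(V) ∈ τ. V is open in τ_Q iff π^{-1}(V) ∈ τ.
  V = {}: π^{-1}(V) = ∅ ∈ τ ✓.
  V = {[22]}: π^{-1}(V) = {22} ∉ τ ✗.
  V = {[23=24]}: π^{-1}(V) = {23, 24} ∈ τ ✓.
  V = {[22], [23=24]}: π^{-1}(V) = {22, 23, 24} ∈ τ ✓.
Open sets in the quotient: τ_Q = {{}, {[23=24]}, {[22], [23=24]}} (3 elements).


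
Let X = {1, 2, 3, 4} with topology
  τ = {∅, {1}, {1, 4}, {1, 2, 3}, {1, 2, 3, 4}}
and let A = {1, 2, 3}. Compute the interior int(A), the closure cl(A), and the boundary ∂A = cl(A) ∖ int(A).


int(A) = {1, 2, 3}, cl(A) = {1, 2, 3, 4}, ∂A = {4}.

Closed sets in (X, τ) are complements of opens:
  closed(X, τ) = {∅, {4}, {2, 3}, {2, 3, 4}, {1, 2, 3, 4}}.
int(A) = ⋃ {U ∈ τ : U ⊆ A}. Opens contained in A: ∅, {1}, {1, 2, 3}.
Taking the union of these: int(A) = {1, 2, 3}.
cl(A) = ⋂ {C closed : A ⊆ C}. Closed sets containing A: {1, 2, 3, 4}.
Intersecting these: cl(A) = {1, 2, 3, 4}.
∂A = cl(A) ∖ int(A) = {1, 2, 3, 4} ∖ {1, 2, 3} = {4}.


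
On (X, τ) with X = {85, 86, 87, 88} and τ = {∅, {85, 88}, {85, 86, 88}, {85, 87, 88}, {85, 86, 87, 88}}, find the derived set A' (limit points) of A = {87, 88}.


A' = {85, 86, 87}

For each x ∈ X, list the open sets U ∈ τ with x ∈ U, then check whether U ∩ (A ∖ {x}) ≠ ∅ for every such U.
  x = 85: opens ∋ x are {85, 88}, {85, 86, 88}, {85, 87, 88}, {85, 86, 87, 88}; each meets A ∖ {85}, so x IS a limit point.
  x = 86: opens ∋ x are {85, 86, 88}, {85, 86, 87, 88}; each meets A ∖ {86}, so x IS a limit point.
  x = 87: opens ∋ x are {85, 87, 88}, {85, 86, 87, 88}; each meets A ∖ {87}, so x IS a limit point.
  x = 88: open {85, 88} ∋ x has {85, 88} ∩ (A ∖ {88}) = ∅, so x is NOT a limit point.
Collecting: A' = {85, 86, 87}.


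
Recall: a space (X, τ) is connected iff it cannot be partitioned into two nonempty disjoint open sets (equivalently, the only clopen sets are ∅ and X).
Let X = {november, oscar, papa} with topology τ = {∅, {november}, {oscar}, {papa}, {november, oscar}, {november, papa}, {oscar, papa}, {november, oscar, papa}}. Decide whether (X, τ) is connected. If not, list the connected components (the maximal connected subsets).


(X, τ) is disconnected; components = [{november}, {oscar}, {papa}].

Find clopen sets (U ∈ τ with X ∖ U ∈ τ):
  U = ∅, X ∖ U = {november, oscar, papa} — both open, so U is clopen.
  U = {november}, X ∖ U = {oscar, papa} — both open, so U is clopen.
  U = {oscar}, X ∖ U = {november, papa} — both open, so U is clopen.
  U = {papa}, X ∖ U = {november, oscar} — both open, so U is clopen.
  U = {november, oscar}, X ∖ U = {papa} — both open, so U is clopen.
  U = {november, papa}, X ∖ U = {oscar} — both open, so U is clopen.
  U = {oscar, papa}, X ∖ U = {november} — both open, so U is clopen.
  U = {november, oscar, papa}, X ∖ U = ∅ — both open, so U is clopen.
Nontrivial clopen(s) exist: e.g. {oscar, papa}. So (X, τ) is disconnected.
Compute connected components by grouping points that agree on all clopens:
  component: {november}
  component: {oscar}
  component: {papa}


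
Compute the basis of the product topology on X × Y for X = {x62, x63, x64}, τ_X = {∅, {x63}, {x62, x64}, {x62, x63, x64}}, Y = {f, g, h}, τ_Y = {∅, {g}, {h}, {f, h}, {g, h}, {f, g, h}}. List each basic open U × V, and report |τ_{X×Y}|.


Basis B = {∅ × ∅, {x63} × {g}, {x63} × {h}, {x62, x64} × {g}, {x62, x64} × {h}, {x63} × {f, h}, {x63} × {g, h}, {x62, x63, x64} × {g}, {x62, x63, x64} × {h}, {x63} × {f, g, h}, {x62, x64} × {f, h}, {x62, x64} × {g, h}, {x62, x64} × {f, g, h}, {x62, x63, x64} × {f, h}, {x62, x63, x64} × {g, h}, {x62, x63, x64} × {f, g, h}}; |τ_{X×Y}| = 36.

Enumerate products U × V with U ∈ τ_X, V ∈ τ_Y (deduplicated):
  ∅ × ∅ = {} (∅)
  {x63} × {g} = {(x63,g)}
  {x63} × {h} = {(x63,h)}
  {x62, x64} × {g} = {(x62,g), (x64,g)}
  {x62, x64} × {h} = {(x62,h), (x64,h)}
  {x63} × {f, h} = {(x63,f), (x63,h)}
  {x63} × {g, h} = {(x63,g), (x63,h)}
  {x62, x63, x64} × {g} = {(x62,g), (x63,g), (x64,g)}
  {x62, x63, x64} × {h} = {(x62,h), (x63,h), (x64,h)}
  {x63} × {f, g, h} = {(x63,f), (x63,g), (x63,h)}
  {x62, x64} × {f, h} = {(x62,f), (x62,h), (x64,f), (x64,h)}
  {x62, x64} × {g, h} = {(x62,g), (x62,h), (x64,g), (x64,h)}
  {x62, x64} × {f, g, h} = {(x62,f), (x62,g), (x62,h), (x64,f), (x64,g), (x64,h)}
  {x62, x63, x64} × {f, h} = {(x62,f), (x62,h), (x63,f), (x63,h), (x64,f), (x64,h)}
  {x62, x63, x64} × {g, h} = {(x62,g), (x62,h), (x63,g), (x63,h), (x64,g), (x64,h)}
  {x62, x63, x64} × {f, g, h} = {(x62,f), (x62,g), (x62,h), (x63,f), (x63,g), (x63,h), (x64,f), (x64,g), (x64,h)}
These 16 distinct sets form the basis B.
Close under arbitrary unions to get τ_{X×Y}; counting gives |τ_{X×Y}| = 36.


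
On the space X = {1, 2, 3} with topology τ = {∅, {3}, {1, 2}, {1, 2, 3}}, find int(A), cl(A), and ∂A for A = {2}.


int(A) = ∅, cl(A) = {1, 2}, ∂A = {1, 2}.

Closed sets in (X, τ) are complements of opens:
  closed(X, τ) = {∅, {3}, {1, 2}, {1, 2, 3}}.
int(A) = ⋃ {U ∈ τ : U ⊆ A}. Opens contained in A: ∅.
Taking the union of these: int(A) = ∅.
cl(A) = ⋂ {C closed : A ⊆ C}. Closed sets containing A: {1, 2}, {1, 2, 3}.
Intersecting these: cl(A) = {1, 2}.
∂A = cl(A) ∖ int(A) = {1, 2} ∖ ∅ = {1, 2}.


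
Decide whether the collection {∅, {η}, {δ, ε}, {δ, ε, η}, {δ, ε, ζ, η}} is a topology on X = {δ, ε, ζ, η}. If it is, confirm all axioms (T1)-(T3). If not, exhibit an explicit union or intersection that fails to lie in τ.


τ IS a topology on X.

Axiom (T1): ∅ ∈ τ? Yes; X ∈ τ? Yes.
Axiom (T2/T3): check pairwise unions and intersections of members of τ.
All pairwise intersections and unions checked — each lies in τ. Therefore τ satisfies (T1), (T2), (T3): it IS a topology on X.


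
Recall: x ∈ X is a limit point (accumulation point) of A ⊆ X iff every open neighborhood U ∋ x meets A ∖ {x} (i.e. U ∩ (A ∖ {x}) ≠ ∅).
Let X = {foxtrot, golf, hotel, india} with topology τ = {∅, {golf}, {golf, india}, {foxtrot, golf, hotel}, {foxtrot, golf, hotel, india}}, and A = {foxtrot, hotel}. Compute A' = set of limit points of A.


A' = {foxtrot, hotel}

For each x ∈ X, list the open sets U ∈ τ with x ∈ U, then check whether U ∩ (A ∖ {x}) ≠ ∅ for every such U.
  x = foxtrot: opens ∋ x are {foxtrot, golf, hotel}, {foxtrot, golf, hotel, india}; each meets A ∖ {foxtrot}, so x IS a limit point.
  x = golf: open {golf} ∋ x has {golf} ∩ (A ∖ {golf}) = ∅, so x is NOT a limit point.
  x = hotel: opens ∋ x are {foxtrot, golf, hotel}, {foxtrot, golf, hotel, india}; each meets A ∖ {hotel}, so x IS a limit point.
  x = india: open {golf, india} ∋ x has {golf, india} ∩ (A ∖ {india}) = ∅, so x is NOT a limit point.
Collecting: A' = {foxtrot, hotel}.


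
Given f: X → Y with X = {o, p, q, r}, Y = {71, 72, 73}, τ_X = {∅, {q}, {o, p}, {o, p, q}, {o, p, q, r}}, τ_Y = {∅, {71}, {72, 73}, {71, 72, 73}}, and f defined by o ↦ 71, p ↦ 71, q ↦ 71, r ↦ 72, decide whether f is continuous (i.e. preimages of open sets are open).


f is NOT continuous.

Compute f^{-1}(U) for each U ∈ τ_Y:
  U = ∅: f^{-1}(U) = ∅ ∈ τ_X ✓.
  U = {71}: f^{-1}(U) = {o, p, q} ∈ τ_X ✓.
  U = {72, 73}: f^{-1}(U) = {r} ∉ τ_X ✗.
  U = {71, 72, 73}: f^{-1}(U) = {o, p, q, r} ∈ τ_X ✓.
Found U = {72, 73} with f^{-1}(U) = {r} not in τ_X. Therefore f is NOT continuous.


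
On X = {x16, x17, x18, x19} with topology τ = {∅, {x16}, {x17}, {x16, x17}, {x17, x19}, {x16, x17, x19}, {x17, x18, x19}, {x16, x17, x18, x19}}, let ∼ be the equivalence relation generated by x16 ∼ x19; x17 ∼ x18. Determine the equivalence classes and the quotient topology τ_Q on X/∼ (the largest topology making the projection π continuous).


X/∼ = {[x16=x19], [x17=x18]}; |τ_Q| = 2.

Equivalence classes: [x16=x19], [x17=x18].
Quotient map π: X → X/∼ sends x16 ↦ [x16=x19], x17 ↦ [x17=x18], x18 ↦ [x17=x18], x19 ↦ [x16=x19].
For each subset V ⊆ X/∼, compute π^{-1}(V) ⊆ X and check whether π^{-1}(V) ∈ τ. V is open in τ_Q iff π^{-1}(V) ∈ τ.
  V = {}: π^{-1}(V) = ∅ ∈ τ ✓.
  V = {[x16=x19]}: π^{-1}(V) = {x16, x19} ∉ τ ✗.
  V = {[x17=x18]}: π^{-1}(V) = {x17, x18} ∉ τ ✗.
  V = {[x16=x19], [x17=x18]}: π^{-1}(V) = {x16, x17, x18, x19} ∈ τ ✓.
Open sets in the quotient: τ_Q = {{}, {[x16=x19], [x17=x18]}} (2 elements).


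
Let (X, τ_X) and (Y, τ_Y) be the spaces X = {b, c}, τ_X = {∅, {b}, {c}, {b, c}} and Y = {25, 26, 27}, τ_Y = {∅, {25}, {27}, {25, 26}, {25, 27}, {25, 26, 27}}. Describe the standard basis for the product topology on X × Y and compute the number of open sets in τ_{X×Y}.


Basis B = {∅ × ∅, {b} × {25}, {b} × {27}, {c} × {25}, {c} × {27}, {b} × {25, 26}, {b} × {25, 27}, {b, c} × {25}, {b, c} × {27}, {c} × {25, 26}, {c} × {25, 27}, {b} × {25, 26, 27}, {c} × {25, 26, 27}, {b, c} × {25, 26}, {b, c} × {25, 27}, {b, c} × {25, 26, 27}}; |τ_{X×Y}| = 36.

Enumerate products U × V with U ∈ τ_X, V ∈ τ_Y (deduplicated):
  ∅ × ∅ = {} (∅)
  {b} × {25} = {(b,25)}
  {b} × {27} = {(b,27)}
  {c} × {25} = {(c,25)}
  {c} × {27} = {(c,27)}
  {b} × {25, 26} = {(b,25), (b,26)}
  {b} × {25, 27} = {(b,25), (b,27)}
  {b, c} × {25} = {(b,25), (c,25)}
  {b, c} × {27} = {(b,27), (c,27)}
  {c} × {25, 26} = {(c,25), (c,26)}
  {c} × {25, 27} = {(c,25), (c,27)}
  {b} × {25, 26, 27} = {(b,25), (b,26), (b,27)}
  {c} × {25, 26, 27} = {(c,25), (c,26), (c,27)}
  {b, c} × {25, 26} = {(b,25), (b,26), (c,25), (c,26)}
  {b, c} × {25, 27} = {(b,25), (b,27), (c,25), (c,27)}
  {b, c} × {25, 26, 27} = {(b,25), (b,26), (b,27), (c,25), (c,26), (c,27)}
These 16 distinct sets form the basis B.
Close under arbitrary unions to get τ_{X×Y}; counting gives |τ_{X×Y}| = 36.


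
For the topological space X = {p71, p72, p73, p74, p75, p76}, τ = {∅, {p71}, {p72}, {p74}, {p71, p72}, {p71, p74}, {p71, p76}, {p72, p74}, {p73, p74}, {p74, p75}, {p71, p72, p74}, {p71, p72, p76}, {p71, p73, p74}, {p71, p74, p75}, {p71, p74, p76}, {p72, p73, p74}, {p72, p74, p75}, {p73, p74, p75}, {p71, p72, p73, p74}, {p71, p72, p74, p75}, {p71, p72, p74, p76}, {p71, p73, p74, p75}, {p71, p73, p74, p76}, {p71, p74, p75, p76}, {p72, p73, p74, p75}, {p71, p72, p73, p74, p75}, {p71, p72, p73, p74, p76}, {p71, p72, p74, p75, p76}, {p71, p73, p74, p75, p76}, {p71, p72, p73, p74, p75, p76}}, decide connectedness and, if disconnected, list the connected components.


(X, τ) is disconnected; components = [{p72}, {p71, p76}, {p73, p74, p75}].

Find clopen sets (U ∈ τ with X ∖ U ∈ τ):
  U = ∅, X ∖ U = {p71, p72, p73, p74, p75, p76} — both open, so U is clopen.
  U = {p72}, X ∖ U = {p71, p73, p74, p75, p76} — both open, so U is clopen.
  U = {p71, p76}, X ∖ U = {p72, p73, p74, p75} — both open, so U is clopen.
  U = {p71, p72, p76}, X ∖ U = {p73, p74, p75} — both open, so U is clopen.
  U = {p73, p74, p75}, X ∖ U = {p71, p72, p76} — both open, so U is clopen.
  U = {p72, p73, p74, p75}, X ∖ U = {p71, p76} — both open, so U is clopen.
  U = {p71, p73, p74, p75, p76}, X ∖ U = {p72} — both open, so U is clopen.
  U = {p71, p72, p73, p74, p75, p76}, X ∖ U = ∅ — both open, so U is clopen.
Nontrivial clopen(s) exist: e.g. {p71, p76}. So (X, τ) is disconnected.
Compute connected components by grouping points that agree on all clopens:
  component: {p72}
  component: {p71, p76}
  component: {p73, p74, p75}


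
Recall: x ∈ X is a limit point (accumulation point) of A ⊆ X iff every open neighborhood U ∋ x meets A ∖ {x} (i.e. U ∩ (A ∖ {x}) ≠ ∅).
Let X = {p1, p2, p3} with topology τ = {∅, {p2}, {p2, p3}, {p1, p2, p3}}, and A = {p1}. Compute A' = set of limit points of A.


A' = ∅

For each x ∈ X, list the open sets U ∈ τ with x ∈ U, then check whether U ∩ (A ∖ {x}) ≠ ∅ for every such U.
  x = p1: open {p1, p2, p3} ∋ x has {p1, p2, p3} ∩ (A ∖ {p1}) = ∅, so x is NOT a limit point.
  x = p2: open {p2} ∋ x has {p2} ∩ (A ∖ {p2}) = ∅, so x is NOT a limit point.
  x = p3: open {p2, p3} ∋ x has {p2, p3} ∩ (A ∖ {p3}) = ∅, so x is NOT a limit point.
Collecting: A' = ∅.


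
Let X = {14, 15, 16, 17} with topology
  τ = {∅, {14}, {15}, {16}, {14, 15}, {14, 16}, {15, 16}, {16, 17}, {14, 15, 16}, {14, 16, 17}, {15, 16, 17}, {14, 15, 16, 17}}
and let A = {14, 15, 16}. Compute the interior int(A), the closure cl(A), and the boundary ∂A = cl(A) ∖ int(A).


int(A) = {14, 15, 16}, cl(A) = {14, 15, 16, 17}, ∂A = {17}.

Closed sets in (X, τ) are complements of opens:
  closed(X, τ) = {∅, {14}, {15}, {17}, {14, 15}, {14, 17}, {15, 17}, {16, 17}, {14, 15, 17}, {14, 16, 17}, {15, 16, 17}, {14, 15, 16, 17}}.
int(A) = ⋃ {U ∈ τ : U ⊆ A}. Opens contained in A: ∅, {14}, {15}, {16}, {14, 15}, {14, 16}, {15, 16}, {14, 15, 16}.
Taking the union of these: int(A) = {14, 15, 16}.
cl(A) = ⋂ {C closed : A ⊆ C}. Closed sets containing A: {14, 15, 16, 17}.
Intersecting these: cl(A) = {14, 15, 16, 17}.
∂A = cl(A) ∖ int(A) = {14, 15, 16, 17} ∖ {14, 15, 16} = {17}.


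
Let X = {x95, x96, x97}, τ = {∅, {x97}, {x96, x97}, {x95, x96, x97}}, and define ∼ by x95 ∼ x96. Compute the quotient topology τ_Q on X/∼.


X/∼ = {[x95=x96], [x97]}; |τ_Q| = 3.

Equivalence classes: [x95=x96], [x97].
Quotient map π: X → X/∼ sends x95 ↦ [x95=x96], x96 ↦ [x95=x96], x97 ↦ [x97].
For each subset V ⊆ X/∼, compute π^{-1}(V) ⊆ X and check whether π^{-1}(V) ∈ τ. V is open in τ_Q iff π^{-1}(V) ∈ τ.
  V = {}: π^{-1}(V) = ∅ ∈ τ ✓.
  V = {[x95=x96]}: π^{-1}(V) = {x95, x96} ∉ τ ✗.
  V = {[x97]}: π^{-1}(V) = {x97} ∈ τ ✓.
  V = {[x95=x96], [x97]}: π^{-1}(V) = {x95, x96, x97} ∈ τ ✓.
Open sets in the quotient: τ_Q = {{}, {[x97]}, {[x95=x96], [x97]}} (3 elements).


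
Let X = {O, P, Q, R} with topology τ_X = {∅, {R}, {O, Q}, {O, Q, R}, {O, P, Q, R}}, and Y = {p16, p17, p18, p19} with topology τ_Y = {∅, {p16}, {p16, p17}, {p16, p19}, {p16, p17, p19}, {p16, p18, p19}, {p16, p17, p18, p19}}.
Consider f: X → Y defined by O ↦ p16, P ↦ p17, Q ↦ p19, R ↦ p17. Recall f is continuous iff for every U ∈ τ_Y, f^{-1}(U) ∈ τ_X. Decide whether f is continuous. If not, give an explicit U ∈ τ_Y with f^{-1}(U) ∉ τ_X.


f is NOT continuous.

Compute f^{-1}(U) for each U ∈ τ_Y:
  U = ∅: f^{-1}(U) = ∅ ∈ τ_X ✓.
  U = {p16}: f^{-1}(U) = {O} ∉ τ_X ✗.
  U = {p16, p17}: f^{-1}(U) = {O, P, R} ∉ τ_X ✗.
  U = {p16, p19}: f^{-1}(U) = {O, Q} ∈ τ_X ✓.
  U = {p16, p17, p19}: f^{-1}(U) = {O, P, Q, R} ∈ τ_X ✓.
  U = {p16, p18, p19}: f^{-1}(U) = {O, Q} ∈ τ_X ✓.
  U = {p16, p17, p18, p19}: f^{-1}(U) = {O, P, Q, R} ∈ τ_X ✓.
Found U = {p16} with f^{-1}(U) = {O} not in τ_X. Therefore f is NOT continuous.


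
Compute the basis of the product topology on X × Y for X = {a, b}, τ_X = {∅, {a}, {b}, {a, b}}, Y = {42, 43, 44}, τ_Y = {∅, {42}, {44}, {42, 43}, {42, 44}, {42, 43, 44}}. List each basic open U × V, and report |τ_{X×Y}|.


Basis B = {∅ × ∅, {a} × {42}, {a} × {44}, {b} × {42}, {b} × {44}, {a} × {42, 43}, {a} × {42, 44}, {a, b} × {42}, {a, b} × {44}, {b} × {42, 43}, {b} × {42, 44}, {a} × {42, 43, 44}, {b} × {42, 43, 44}, {a, b} × {42, 43}, {a, b} × {42, 44}, {a, b} × {42, 43, 44}}; |τ_{X×Y}| = 36.

Enumerate products U × V with U ∈ τ_X, V ∈ τ_Y (deduplicated):
  ∅ × ∅ = {} (∅)
  {a} × {42} = {(a,42)}
  {a} × {44} = {(a,44)}
  {b} × {42} = {(b,42)}
  {b} × {44} = {(b,44)}
  {a} × {42, 43} = {(a,42), (a,43)}
  {a} × {42, 44} = {(a,42), (a,44)}
  {a, b} × {42} = {(a,42), (b,42)}
  {a, b} × {44} = {(a,44), (b,44)}
  {b} × {42, 43} = {(b,42), (b,43)}
  {b} × {42, 44} = {(b,42), (b,44)}
  {a} × {42, 43, 44} = {(a,42), (a,43), (a,44)}
  {b} × {42, 43, 44} = {(b,42), (b,43), (b,44)}
  {a, b} × {42, 43} = {(a,42), (a,43), (b,42), (b,43)}
  {a, b} × {42, 44} = {(a,42), (a,44), (b,42), (b,44)}
  {a, b} × {42, 43, 44} = {(a,42), (a,43), (a,44), (b,42), (b,43), (b,44)}
These 16 distinct sets form the basis B.
Close under arbitrary unions to get τ_{X×Y}; counting gives |τ_{X×Y}| = 36.


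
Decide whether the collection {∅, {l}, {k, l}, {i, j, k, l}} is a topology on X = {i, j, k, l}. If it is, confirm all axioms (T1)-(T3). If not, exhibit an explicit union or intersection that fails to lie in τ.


τ IS a topology on X.

Axiom (T1): ∅ ∈ τ? Yes; X ∈ τ? Yes.
Axiom (T2/T3): check pairwise unions and intersections of members of τ.
All pairwise intersections and unions checked — each lies in τ. Therefore τ satisfies (T1), (T2), (T3): it IS a topology on X.


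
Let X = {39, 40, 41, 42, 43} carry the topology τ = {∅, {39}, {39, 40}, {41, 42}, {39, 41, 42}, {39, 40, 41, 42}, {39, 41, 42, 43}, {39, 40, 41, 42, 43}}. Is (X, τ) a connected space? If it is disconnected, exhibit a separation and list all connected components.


(X, τ) is connected.

Find clopen sets (U ∈ τ with X ∖ U ∈ τ):
  U = ∅, X ∖ U = {39, 40, 41, 42, 43} — both open, so U is clopen.
  U = {39, 40, 41, 42, 43}, X ∖ U = ∅ — both open, so U is clopen.
Only trivial clopens (∅ and X) exist, so (X, τ) is connected.
Compute connected components by grouping points that agree on all clopens:
  component: {39, 40, 41, 42, 43}


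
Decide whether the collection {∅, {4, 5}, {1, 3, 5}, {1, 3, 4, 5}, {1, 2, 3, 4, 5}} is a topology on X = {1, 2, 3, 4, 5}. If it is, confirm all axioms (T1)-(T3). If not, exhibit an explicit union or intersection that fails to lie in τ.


τ is NOT a topology on X.

Axiom (T1): ∅ ∈ τ? Yes; X ∈ τ? Yes.
Axiom (T2/T3): check pairwise unions and intersections of members of τ.
Counterexample for (T3): {4, 5} ∩ {1, 3, 5} = {5} ∉ τ. Therefore τ is NOT a topology.


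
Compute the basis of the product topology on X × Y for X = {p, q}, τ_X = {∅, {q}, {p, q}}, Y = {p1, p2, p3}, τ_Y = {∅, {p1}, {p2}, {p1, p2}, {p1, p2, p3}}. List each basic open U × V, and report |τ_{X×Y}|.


Basis B = {∅ × ∅, {q} × {p1}, {q} × {p2}, {p, q} × {p1}, {p, q} × {p2}, {q} × {p1, p2}, {q} × {p1, p2, p3}, {p, q} × {p1, p2}, {p, q} × {p1, p2, p3}}; |τ_{X×Y}| = 14.

Enumerate products U × V with U ∈ τ_X, V ∈ τ_Y (deduplicated):
  ∅ × ∅ = {} (∅)
  {q} × {p1} = {(q,p1)}
  {q} × {p2} = {(q,p2)}
  {p, q} × {p1} = {(p,p1), (q,p1)}
  {p, q} × {p2} = {(p,p2), (q,p2)}
  {q} × {p1, p2} = {(q,p1), (q,p2)}
  {q} × {p1, p2, p3} = {(q,p1), (q,p2), (q,p3)}
  {p, q} × {p1, p2} = {(p,p1), (p,p2), (q,p1), (q,p2)}
  {p, q} × {p1, p2, p3} = {(p,p1), (p,p2), (p,p3), (q,p1), (q,p2), (q,p3)}
These 9 distinct sets form the basis B.
Close under arbitrary unions to get τ_{X×Y}; counting gives |τ_{X×Y}| = 14.


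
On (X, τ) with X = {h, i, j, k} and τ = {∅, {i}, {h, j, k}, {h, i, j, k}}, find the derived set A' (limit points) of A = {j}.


A' = {h, k}

For each x ∈ X, list the open sets U ∈ τ with x ∈ U, then check whether U ∩ (A ∖ {x}) ≠ ∅ for every such U.
  x = h: opens ∋ x are {h, j, k}, {h, i, j, k}; each meets A ∖ {h}, so x IS a limit point.
  x = i: open {i} ∋ x has {i} ∩ (A ∖ {i}) = ∅, so x is NOT a limit point.
  x = j: open {h, j, k} ∋ x has {h, j, k} ∩ (A ∖ {j}) = ∅, so x is NOT a limit point.
  x = k: opens ∋ x are {h, j, k}, {h, i, j, k}; each meets A ∖ {k}, so x IS a limit point.
Collecting: A' = {h, k}.


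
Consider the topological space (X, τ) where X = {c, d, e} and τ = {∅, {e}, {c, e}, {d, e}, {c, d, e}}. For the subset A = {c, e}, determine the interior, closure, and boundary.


int(A) = {c, e}, cl(A) = {c, d, e}, ∂A = {d}.

Closed sets in (X, τ) are complements of opens:
  closed(X, τ) = {∅, {c}, {d}, {c, d}, {c, d, e}}.
int(A) = ⋃ {U ∈ τ : U ⊆ A}. Opens contained in A: ∅, {e}, {c, e}.
Taking the union of these: int(A) = {c, e}.
cl(A) = ⋂ {C closed : A ⊆ C}. Closed sets containing A: {c, d, e}.
Intersecting these: cl(A) = {c, d, e}.
∂A = cl(A) ∖ int(A) = {c, d, e} ∖ {c, e} = {d}.


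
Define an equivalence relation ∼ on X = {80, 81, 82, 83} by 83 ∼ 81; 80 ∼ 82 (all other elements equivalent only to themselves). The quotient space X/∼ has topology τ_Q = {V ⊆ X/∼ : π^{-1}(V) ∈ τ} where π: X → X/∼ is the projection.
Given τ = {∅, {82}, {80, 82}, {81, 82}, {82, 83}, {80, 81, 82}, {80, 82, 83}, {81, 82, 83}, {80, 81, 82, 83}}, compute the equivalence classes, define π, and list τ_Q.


X/∼ = {[80=82], [81=83]}; |τ_Q| = 3.

Equivalence classes: [80=82], [81=83].
Quotient map π: X → X/∼ sends 80 ↦ [80=82], 81 ↦ [81=83], 82 ↦ [80=82], 83 ↦ [81=83].
For each subset V ⊆ X/∼, compute π^{-1}(V) ⊆ X and check whether π^{-1}(V) ∈ τ. V is open in τ_Q iff π^{-1}(V) ∈ τ.
  V = {}: π^{-1}(V) = ∅ ∈ τ ✓.
  V = {[80=82]}: π^{-1}(V) = {80, 82} ∈ τ ✓.
  V = {[81=83]}: π^{-1}(V) = {81, 83} ∉ τ ✗.
  V = {[80=82], [81=83]}: π^{-1}(V) = {80, 81, 82, 83} ∈ τ ✓.
Open sets in the quotient: τ_Q = {{}, {[80=82]}, {[80=82], [81=83]}} (3 elements).


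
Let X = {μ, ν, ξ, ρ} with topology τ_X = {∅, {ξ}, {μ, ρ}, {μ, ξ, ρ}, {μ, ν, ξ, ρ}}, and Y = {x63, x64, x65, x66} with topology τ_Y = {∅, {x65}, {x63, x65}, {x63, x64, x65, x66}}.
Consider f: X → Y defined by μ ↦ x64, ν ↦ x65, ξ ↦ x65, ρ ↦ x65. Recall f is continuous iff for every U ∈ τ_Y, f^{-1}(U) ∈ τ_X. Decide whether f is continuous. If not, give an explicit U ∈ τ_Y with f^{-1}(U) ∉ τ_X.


f is NOT continuous.

Compute f^{-1}(U) for each U ∈ τ_Y:
  U = ∅: f^{-1}(U) = ∅ ∈ τ_X ✓.
  U = {x65}: f^{-1}(U) = {ν, ξ, ρ} ∉ τ_X ✗.
  U = {x63, x65}: f^{-1}(U) = {ν, ξ, ρ} ∉ τ_X ✗.
  U = {x63, x64, x65, x66}: f^{-1}(U) = {μ, ν, ξ, ρ} ∈ τ_X ✓.
Found U = {x65} with f^{-1}(U) = {ν, ξ, ρ} not in τ_X. Therefore f is NOT continuous.


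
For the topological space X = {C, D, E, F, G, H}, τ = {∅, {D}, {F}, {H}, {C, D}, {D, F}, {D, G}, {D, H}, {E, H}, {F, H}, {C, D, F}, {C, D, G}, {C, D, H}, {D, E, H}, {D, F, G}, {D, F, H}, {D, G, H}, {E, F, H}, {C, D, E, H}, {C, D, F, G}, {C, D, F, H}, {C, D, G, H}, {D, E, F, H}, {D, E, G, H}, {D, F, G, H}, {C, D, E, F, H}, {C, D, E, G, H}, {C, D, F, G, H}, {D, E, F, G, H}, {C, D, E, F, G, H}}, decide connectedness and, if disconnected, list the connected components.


(X, τ) is disconnected; components = [{F}, {E, H}, {C, D, G}].

Find clopen sets (U ∈ τ with X ∖ U ∈ τ):
  U = ∅, X ∖ U = {C, D, E, F, G, H} — both open, so U is clopen.
  U = {F}, X ∖ U = {C, D, E, G, H} — both open, so U is clopen.
  U = {E, H}, X ∖ U = {C, D, F, G} — both open, so U is clopen.
  U = {C, D, G}, X ∖ U = {E, F, H} — both open, so U is clopen.
  U = {E, F, H}, X ∖ U = {C, D, G} — both open, so U is clopen.
  U = {C, D, F, G}, X ∖ U = {E, H} — both open, so U is clopen.
  U = {C, D, E, G, H}, X ∖ U = {F} — both open, so U is clopen.
  U = {C, D, E, F, G, H}, X ∖ U = ∅ — both open, so U is clopen.
Nontrivial clopen(s) exist: e.g. {C, D, G}. So (X, τ) is disconnected.
Compute connected components by grouping points that agree on all clopens:
  component: {F}
  component: {E, H}
  component: {C, D, G}


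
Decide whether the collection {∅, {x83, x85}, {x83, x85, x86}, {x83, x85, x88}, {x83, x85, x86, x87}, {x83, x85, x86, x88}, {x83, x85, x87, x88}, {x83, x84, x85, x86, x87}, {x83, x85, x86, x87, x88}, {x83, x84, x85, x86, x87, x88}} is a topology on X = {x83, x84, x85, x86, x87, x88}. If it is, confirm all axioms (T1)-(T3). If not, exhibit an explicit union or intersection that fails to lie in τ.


τ is NOT a topology on X.

Axiom (T1): ∅ ∈ τ? Yes; X ∈ τ? Yes.
Axiom (T2/T3): check pairwise unions and intersections of members of τ.
Counterexample for (T3): {x83, x85, x86, x87} ∩ {x83, x85, x87, x88} = {x83, x85, x87} ∉ τ. Therefore τ is NOT a topology.


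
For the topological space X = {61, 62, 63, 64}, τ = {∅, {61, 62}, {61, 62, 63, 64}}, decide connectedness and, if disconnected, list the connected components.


(X, τ) is connected.

Find clopen sets (U ∈ τ with X ∖ U ∈ τ):
  U = ∅, X ∖ U = {61, 62, 63, 64} — both open, so U is clopen.
  U = {61, 62, 63, 64}, X ∖ U = ∅ — both open, so U is clopen.
Only trivial clopens (∅ and X) exist, so (X, τ) is connected.
Compute connected components by grouping points that agree on all clopens:
  component: {61, 62, 63, 64}


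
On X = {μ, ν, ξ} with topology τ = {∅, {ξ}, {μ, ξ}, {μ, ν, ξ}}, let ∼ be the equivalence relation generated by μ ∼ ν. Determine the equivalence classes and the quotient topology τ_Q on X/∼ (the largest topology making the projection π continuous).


X/∼ = {[μ=ν], [ξ]}; |τ_Q| = 3.

Equivalence classes: [μ=ν], [ξ].
Quotient map π: X → X/∼ sends μ ↦ [μ=ν], ν ↦ [μ=ν], ξ ↦ [ξ].
For each subset V ⊆ X/∼, compute π^{-1}(V) ⊆ X and check whether π^{-1}(V) ∈ τ. V is open in τ_Q iff π^{-1}(V) ∈ τ.
  V = {}: π^{-1}(V) = ∅ ∈ τ ✓.
  V = {[μ=ν]}: π^{-1}(V) = {μ, ν} ∉ τ ✗.
  V = {[ξ]}: π^{-1}(V) = {ξ} ∈ τ ✓.
  V = {[μ=ν], [ξ]}: π^{-1}(V) = {μ, ν, ξ} ∈ τ ✓.
Open sets in the quotient: τ_Q = {{}, {[ξ]}, {[μ=ν], [ξ]}} (3 elements).
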